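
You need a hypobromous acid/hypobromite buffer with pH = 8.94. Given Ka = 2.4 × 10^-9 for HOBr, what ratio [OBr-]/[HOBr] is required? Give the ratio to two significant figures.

ratio = 2.1

pKa = -log(2.4 × 10^-9) = 8.620
pH = pKa + log(r) ⇒ log(r) = 8.94 − 8.620 = +0.320
r = [OBr-]/[HOBr] = 10^(+0.320) = 2.09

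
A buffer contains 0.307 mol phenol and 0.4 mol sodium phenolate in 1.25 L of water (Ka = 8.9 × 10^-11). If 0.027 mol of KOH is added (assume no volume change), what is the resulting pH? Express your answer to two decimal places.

OH- converts C6H5OH to C6H5O-: C6H5OH → 0.28 mol, C6H5O- → 0.427 mol.
pKa = −log(8.9 × 10^-11) = 10.051
pH = pKa + log([A⁻]/[HA]) = 10.051 + log(0.427/0.28) = 10.051 +0.183

pH = 10.23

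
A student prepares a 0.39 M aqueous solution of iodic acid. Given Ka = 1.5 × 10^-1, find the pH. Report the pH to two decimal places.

HIO3 ⇌ IO3- + H+
From the ICE table, Ka = [H+]²/(0.39 − [H+]) = 1.5 × 10^-1.
Here C₀/Ka ≈ 2.6, so the small-[H+] approximation fails. Use the quadratic:
[H+] = [−0.15 + √(0.15² + 0.234)]/2 = 1.78 × 10^-1 M
pH = −log(1.78 × 10^-1) = 0.75

pH = 0.75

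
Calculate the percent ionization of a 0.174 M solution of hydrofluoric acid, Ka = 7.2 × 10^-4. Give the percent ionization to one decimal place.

6.2%

HF ⇌ F- + H+; let x = [H+] at equilibrium.
Ka = x²/(C₀ − x); solving the quadratic gives x = 1.08 × 10^-2 M.
% ionization = x/C₀ × 100% = 1.08 × 10^-2/0.174 × 100% = 6.2%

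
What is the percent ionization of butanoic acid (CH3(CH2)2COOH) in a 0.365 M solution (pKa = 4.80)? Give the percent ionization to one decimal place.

CH3(CH2)2COOH ⇌ CH3(CH2)2COO- + H+; let x = [H+] at equilibrium.
Ka = 10^(−4.80) = 1.58 × 10^-5
x ≈ √(Ka·C₀) = √(1.58 × 10^-5 × 0.365) = 2.40 × 10^-3 M
% ionization = x/C₀ × 100% = 2.40 × 10^-3/0.365 × 100% = 0.7%

0.7%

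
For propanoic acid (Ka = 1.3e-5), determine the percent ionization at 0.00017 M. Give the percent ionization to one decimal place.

CH3CH2COOH ⇌ CH3CH2COO- + H+; let x = [H+] at equilibrium.
Solve x² + 1.3e-05x − 2.21e-09 = 0 → x = 4.10 × 10^-5 M
Fraction ionized = 4.10 × 10^-5 / 0.00017 = 0.2412 → 24.1%

24.1%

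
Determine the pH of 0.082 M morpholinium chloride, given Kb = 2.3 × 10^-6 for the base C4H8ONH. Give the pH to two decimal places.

pH = 4.72

C4H8ONH2+ is the conjugate acid of the weak base C4H8ONH.
Ka = Kw/Kb = 1.0×10^-14 / 2.3 × 10^-6 = 4.35 × 10^-9
Let x = [H+] at equilibrium. Ka = x²/(0.082 − x).
Assume x ≪ 0.082: x ≈ √(4.35 × 10^-9 × 0.082) = 1.89 × 10^-5 M
Check: 0.023% ionized — well under 5%, approximation valid.
pH = −log[H+] = −log(1.89 × 10^-5) = 4.72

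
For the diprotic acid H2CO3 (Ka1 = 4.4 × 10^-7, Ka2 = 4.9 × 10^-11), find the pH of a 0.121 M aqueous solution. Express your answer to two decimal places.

pH = 3.64

Ka1 ≫ Ka2, so treat the first dissociation as the only significant source of H+.
Ka1 = x²/(0.121 − x) = 4.4 × 10^-7
x ≈ √(4.4 × 10^-7 × 0.121) = 2.31 × 10^-4 M
pH = −log(2.31 × 10^-4) = 3.64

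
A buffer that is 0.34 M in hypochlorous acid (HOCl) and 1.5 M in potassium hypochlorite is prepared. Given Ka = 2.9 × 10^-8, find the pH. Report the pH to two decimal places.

pKa = −log(2.9 × 10^-8) = 7.538
Using pH = pKa + log([base]/[acid]) with [base]/[acid] = 1.5/0.34:
pH = 7.538 + (+0.645) = 8.18

pH = 8.18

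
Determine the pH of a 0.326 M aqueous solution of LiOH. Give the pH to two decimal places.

LiOH is a strong base; [OH-] = 0.326 M.
pOH = -log(0.326) = 0.49
pH = 14.00 - 0.49 = 13.51

pH = 13.51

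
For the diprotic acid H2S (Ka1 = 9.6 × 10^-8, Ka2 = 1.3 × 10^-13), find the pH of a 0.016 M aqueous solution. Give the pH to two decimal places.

pH = 4.41

Since Ka1 ≫ Ka2, the first ionization dominates [H+].
Ka1 = x²/(0.016 − x) = 9.6 × 10^-8
x ≈ √(9.6 × 10^-8 × 0.016) = 3.92 × 10^-5 M
pH = −log(3.92 × 10^-5) = 4.41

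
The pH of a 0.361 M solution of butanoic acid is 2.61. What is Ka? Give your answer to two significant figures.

Ka = 1.7 × 10^-5

[H+] = 10^(-2.61) = 2.45 × 10^-3 M
At equilibrium [HA] = 0.361 − 2.45 × 10^-3 = 3.59 × 10^-1 M
Ka = [H+][A-]/[HA] = (2.45 × 10^-3)² / 3.59 × 10^-1 = 1.7 × 10^-5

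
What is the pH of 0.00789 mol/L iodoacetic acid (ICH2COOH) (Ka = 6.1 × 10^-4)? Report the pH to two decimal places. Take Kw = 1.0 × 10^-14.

ICH2COOH ⇌ ICH2COO- + H+
Let x = [H+] at equilibrium. Ka = x²/(0.00789 − x).
The 5% rule fails; solving x² + Ka·x − Ka·C₀ = 0 exactly:
x = (−Ka + √(Ka² + 4·Ka·C₀))/2 = 1.91 × 10^-3 M
pH = −log[H+] = −log(1.91 × 10^-3) = 2.72

pH = 2.72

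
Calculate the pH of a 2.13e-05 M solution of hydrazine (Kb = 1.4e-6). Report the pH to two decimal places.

pH = 8.68

N2H4 + H2O ⇌ N2H5+ + OH-
Kb = x²/(2.13e-05 − x) = 1.4 × 10^-6
The 5% rule fails; solving x² + Kb·x − Kb·C₀ = 0 exactly:
x = [−1.4e-06 + √(1.4e-06² + 1.19e-10)]/2 = 4.81 × 10^-6 M
pOH = −log(4.81 × 10^-6) = 5.32; pH = 14.00 − 5.32 = 8.68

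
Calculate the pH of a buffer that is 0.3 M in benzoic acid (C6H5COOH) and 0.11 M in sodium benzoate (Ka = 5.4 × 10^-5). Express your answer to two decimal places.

pKa = −log(5.4 × 10^-5) = 4.268
Henderson–Hasselbalch: pH = pKa + log([C6H5COO-]/[C6H5COOH]) = 4.268 + log(0.11/0.3)
pH = 4.268 + (-0.436) = 3.83

pH = 3.83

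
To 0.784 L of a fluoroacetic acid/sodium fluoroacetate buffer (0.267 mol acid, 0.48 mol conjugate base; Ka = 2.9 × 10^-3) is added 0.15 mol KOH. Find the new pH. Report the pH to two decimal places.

After neutralization: n(FCH2COOH) = 0.117 mol, n(FCH2COO-) = 0.63 mol.
pKa = −log(2.9 × 10^-3) = 2.538
pH = pKa + log(n_FCH2COO-/n_FCH2COOH) = 2.538 + log(0.63/0.117) = 2.538 + (+0.731)

pH = 3.27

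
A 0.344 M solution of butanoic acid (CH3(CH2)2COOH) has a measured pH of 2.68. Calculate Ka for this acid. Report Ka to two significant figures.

[H+] = 10^(-2.68) = 2.09 × 10^-3 M
At equilibrium [HA] = 0.344 − 2.09 × 10^-3 = 3.42 × 10^-1 M
Ka = [H+][A-]/[HA] = (2.09 × 10^-3)² / 3.42 × 10^-1 = 1.3 × 10^-5

Ka = 1.3 × 10^-5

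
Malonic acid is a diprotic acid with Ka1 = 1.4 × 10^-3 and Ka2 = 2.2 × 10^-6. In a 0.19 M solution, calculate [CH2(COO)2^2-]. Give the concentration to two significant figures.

2.2 × 10^-6 M

First ionization gives [H+] ≈ [CH2(COOH)COO-] = 1.56 × 10^-2 M.
Second step: Ka2 = [H+][CH2(COO)2^2-]/[CH2(COOH)COO-] ≈ [CH2(COO)2^2-] (since [H+] ≈ [CH2(COOH)COO-]).
So [CH2(COO)2^2-] ≈ Ka2.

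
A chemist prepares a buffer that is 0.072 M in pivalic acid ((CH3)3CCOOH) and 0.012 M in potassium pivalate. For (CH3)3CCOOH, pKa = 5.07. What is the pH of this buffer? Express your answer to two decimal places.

pH = 4.29

Using pH = pKa + log([base]/[acid]) with [base]/[acid] = 0.012/0.072:
pH = 5.07 + (-0.778) = 4.29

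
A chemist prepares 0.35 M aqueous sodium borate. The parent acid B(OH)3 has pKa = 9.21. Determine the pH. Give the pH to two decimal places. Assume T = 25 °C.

pH = 11.38

B(OH)4- is the conjugate base of the weak acid B(OH)3.
Ka = 10^(−9.21) = 6.17 × 10^-10
Kb = Kw/Ka = 1.0×10^-14 / 6.17 × 10^-10 = 1.62 × 10^-5
From the ICE table, Kb = x²/(0.35 − x) = 1.62 × 10^-5.
Neglecting x in the denominator: x = √(1.62 × 10^-5 × 0.35) = 2.38 × 10^-3 M
(x/C₀ = 0.68% < 5%, so the approximation holds.)
pOH = −log(2.38 × 10^-3) = 2.62; pH = 14.00 − 2.62 = 11.38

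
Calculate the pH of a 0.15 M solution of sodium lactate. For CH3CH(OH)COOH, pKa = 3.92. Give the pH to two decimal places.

pH = 8.55

CH3CH(OH)COO- is the conjugate base of the weak acid CH3CH(OH)COOH.
Ka = 10^(−3.92) = 1.20 × 10^-4
Kb = Kw/Ka = 1.0×10^-14 / 1.20 × 10^-4 = 8.33 × 10^-11
Kb = x²/(0.15 − x) = 8.33 × 10^-11
Neglecting x in the denominator: x = √(8.33 × 10^-11 × 0.15) = 3.53 × 10^-6 M
pOH = 5.45, so pH = 14.00 − pOH = 8.55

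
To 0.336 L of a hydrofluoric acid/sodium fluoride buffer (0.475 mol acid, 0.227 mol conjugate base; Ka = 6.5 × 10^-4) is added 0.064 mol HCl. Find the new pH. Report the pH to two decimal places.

After neutralization: n(HF) = 0.539 mol, n(F-) = 0.163 mol.
pKa = −log(6.5 × 10^-4) = 3.187
pH = pKa + log(n_F-/n_HF) = 3.187 + log(0.163/0.539) = 3.187 + (-0.519)

pH = 2.67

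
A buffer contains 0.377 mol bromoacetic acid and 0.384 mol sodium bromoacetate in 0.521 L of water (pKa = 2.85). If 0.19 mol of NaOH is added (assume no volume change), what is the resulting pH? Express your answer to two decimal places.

OH- converts BrCH2COOH to BrCH2COO-: BrCH2COOH → 0.187 mol, BrCH2COO- → 0.574 mol.
pH = pKa + log(n_BrCH2COO-/n_BrCH2COOH) = 2.85 + log(0.574/0.187) = 2.85 + (+0.487)

pH = 3.34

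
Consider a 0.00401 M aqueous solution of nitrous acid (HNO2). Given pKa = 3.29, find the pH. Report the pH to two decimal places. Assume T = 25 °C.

pH = 2.92

HNO2 ⇌ NO2- + H+
Ka = 10^(−3.29) = 5.13 × 10^-4
Ka = [H+]²/(0.00401 − [H+]) = 5.13 × 10^-4
Here C₀/Ka ≈ 7.82, so the small-[H+] approximation fails. Use the quadratic:
[H+] = [−0.000513 + √(0.000513² + 8.23e-06)]/2 = 1.20 × 10^-3 M
pH = −log[H+] = −log(1.20 × 10^-3) = 2.92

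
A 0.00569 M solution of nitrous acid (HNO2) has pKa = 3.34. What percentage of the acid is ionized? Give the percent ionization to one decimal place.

24.6%

HNO2 ⇌ NO2- + H+; let x = [H+] at equilibrium.
Ka = 10^(−3.34) = 4.57 × 10^-4
Solve x² + 0.000457x − 2.6e-06 = 0 → x = 1.40 × 10^-3 M
Fraction ionized = 1.40 × 10^-3 / 0.00569 = 0.2460 → 24.6%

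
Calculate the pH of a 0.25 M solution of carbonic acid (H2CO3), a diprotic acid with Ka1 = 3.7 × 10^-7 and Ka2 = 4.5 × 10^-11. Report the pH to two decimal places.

pH = 3.52

Since Ka1 ≫ Ka2, the first ionization dominates [H+].
Ka1 = x²/(0.25 − x) = 3.7 × 10^-7
x ≈ √(3.7 × 10^-7 × 0.25) = 3.04 × 10^-4 M
pH = −log(3.04 × 10^-4) = 3.52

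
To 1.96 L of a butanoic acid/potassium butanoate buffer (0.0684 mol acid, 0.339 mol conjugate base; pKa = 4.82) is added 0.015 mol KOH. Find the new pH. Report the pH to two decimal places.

OH- converts CH3(CH2)2COOH to CH3(CH2)2COO-: CH3(CH2)2COOH → 0.0534 mol, CH3(CH2)2COO- → 0.354 mol.
pH = pKa + log(n_CH3(CH2)2COO-/n_CH3(CH2)2COOH) = 4.82 + log(0.354/0.0534) = 4.82 + (+0.821)

pH = 5.64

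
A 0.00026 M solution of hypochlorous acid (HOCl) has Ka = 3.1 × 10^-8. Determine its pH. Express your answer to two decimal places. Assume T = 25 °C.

pH = 5.55

HOCl ⇌ OCl- + H+
Let x = [H+] at equilibrium. Ka = x²/(0.00026 − x).
Neglecting x in the denominator: x = √(3.1 × 10^-8 × 0.00026) = 2.84 × 10^-6 M
Check: 1.1% ionized — well under 5%, approximation valid.
pH = −log[H+] = −log(2.84 × 10^-6) = 5.55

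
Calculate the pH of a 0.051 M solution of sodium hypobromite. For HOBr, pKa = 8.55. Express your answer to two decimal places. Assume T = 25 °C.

OBr- is the conjugate base of the weak acid HOBr.
Ka = 10^(−8.55) = 2.82 × 10^-9
Kb = Kw/Ka = 1.0×10^-14 / 2.82 × 10^-9 = 3.55 × 10^-6
Kb = x²/(0.051 − x) = 3.55 × 10^-6
Neglecting x in the denominator: x = √(3.55 × 10^-6 × 0.051) = 4.25 × 10^-4 M
Check: 0.83% ionized — well under 5%, approximation valid.
pOH = 3.37, so pH = 14.00 − pOH = 10.63

pH = 10.63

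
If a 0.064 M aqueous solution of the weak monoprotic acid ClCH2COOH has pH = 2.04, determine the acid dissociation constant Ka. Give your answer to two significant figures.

Ka = 1.5 × 10^-3

[H+] = 10^(-2.04) = 9.12 × 10^-3 M
At equilibrium [HA] = 0.064 − 9.12 × 10^-3 = 5.49 × 10^-2 M
Ka = [H+][A-]/[HA] = (9.12 × 10^-3)² / 5.49 × 10^-2 = 1.5 × 10^-3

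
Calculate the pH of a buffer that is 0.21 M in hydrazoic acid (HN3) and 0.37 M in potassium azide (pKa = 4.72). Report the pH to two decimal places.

pH = 4.97

Using pH = pKa + log([base]/[acid]) with [base]/[acid] = 0.37/0.21:
pH = 4.72 + (+0.246) = 4.97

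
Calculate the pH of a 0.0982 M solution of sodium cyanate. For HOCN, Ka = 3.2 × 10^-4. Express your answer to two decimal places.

pH = 8.24

OCN- is the conjugate base of the weak acid HOCN.
Kb = Kw/Ka = 1.0×10^-14 / 3.2 × 10^-4 = 3.12 × 10^-11
Kb = [OH-]²/(0.0982 − [OH-]) = 3.12 × 10^-11
Neglecting [OH-] in the denominator: [OH-] = √(3.12 × 10^-11 × 0.0982) = 1.75 × 10^-6 M
([OH-]/C₀ = 0.0018% < 5%, so the approximation holds.)
pOH = 5.76, so pH = 14.00 − pOH = 8.24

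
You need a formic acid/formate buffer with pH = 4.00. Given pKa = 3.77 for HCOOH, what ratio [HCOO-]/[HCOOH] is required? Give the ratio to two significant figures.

ratio = 1.7

pH = pKa + log(r) ⇒ log(r) = 4.00 − 3.77 = +0.23
r = [HCOO-]/[HCOOH] = 10^(+0.23) = 1.7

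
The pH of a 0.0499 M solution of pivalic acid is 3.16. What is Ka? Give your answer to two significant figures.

Ka = 9.7 × 10^-6

[H+] = 10^(-3.16) = 6.92 × 10^-4 M
At equilibrium [HA] = 0.0499 − 6.92 × 10^-4 = 4.92 × 10^-2 M
Ka = [H+][A-]/[HA] = (6.92 × 10^-4)² / 4.92 × 10^-2 = 9.7 × 10^-6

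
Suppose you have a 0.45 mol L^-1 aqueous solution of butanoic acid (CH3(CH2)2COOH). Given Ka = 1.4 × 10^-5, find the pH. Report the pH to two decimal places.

pH = 2.60

CH3(CH2)2COOH ⇌ CH3(CH2)2COO- + H+
From the ICE table, Ka = [H+]²/(0.45 − [H+]) = 1.4 × 10^-5.
Since Ka ≪ C₀, [H+] ≈ √(Ka·C₀) = 2.51 × 10^-3 M.
([H+]/C₀ = 0.56% < 5%, so the approximation holds.)
pH = −log[H+] = −log(2.51 × 10^-3) = 2.60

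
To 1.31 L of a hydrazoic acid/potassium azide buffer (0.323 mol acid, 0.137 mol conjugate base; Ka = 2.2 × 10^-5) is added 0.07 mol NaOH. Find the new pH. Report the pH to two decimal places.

OH- converts HN3 to N3-: HN3 → 0.253 mol, N3- → 0.207 mol.
pKa = −log(2.2 × 10^-5) = 4.658
pH = pKa + log(n_N3-/n_HN3) = 4.658 + log(0.207/0.253) = 4.658 + (-0.087)

pH = 4.57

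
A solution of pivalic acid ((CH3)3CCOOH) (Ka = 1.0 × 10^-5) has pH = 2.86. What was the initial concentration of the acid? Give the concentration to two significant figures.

C₀ = 1.9 × 10^-1 M

[H+] = 10^(-2.86) = 1.38 × 10^-3 M = x
Ka = x²/(C₀ − x) ⇒ C₀ = x + x²/Ka
C₀ = 1.38 × 10^-3 + (1.38 × 10^-3)²/(1.0 × 10^-5) = 1.92 × 10^-1 M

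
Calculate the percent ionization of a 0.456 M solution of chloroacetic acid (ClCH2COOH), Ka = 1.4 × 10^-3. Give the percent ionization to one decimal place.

ClCH2COOH ⇌ ClCH2COO- + H+; let x = [H+] at equilibrium.
Ka = x²/(C₀ − x); solving the quadratic gives x = 2.46 × 10^-2 M.
Fraction ionized = 2.46 × 10^-2 / 0.456 = 0.0539 → 5.4%

5.4%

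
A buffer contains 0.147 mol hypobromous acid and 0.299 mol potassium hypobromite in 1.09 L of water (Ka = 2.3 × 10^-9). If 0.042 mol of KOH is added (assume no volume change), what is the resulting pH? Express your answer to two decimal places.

pH = 9.15

OH- converts HOBr to OBr-: HOBr → 0.105 mol, OBr- → 0.341 mol.
pKa = −log(2.3 × 10^-9) = 8.638
pH = pKa + log(n_OBr-/n_HOBr) = 8.638 + log(0.341/0.105) = 8.638 + (+0.512)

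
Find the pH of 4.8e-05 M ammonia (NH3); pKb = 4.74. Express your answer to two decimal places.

pH = 9.34

NH3 + H2O ⇌ NH4+ + OH-
Kb = 10^(−4.74) = 1.82 × 10^-5
From the ICE table, Kb = x²/(4.8e-05 − x) = 1.82 × 10^-5.
Here C₀/Kb ≈ 2.64, so the small-x approximation fails. Use the quadratic:
x = (−Kb + √(Kb² + 4·Kb·C₀))/2 = 2.18 × 10^-5 M
pOH = −log(2.18 × 10^-5) = 4.66; pH = 14.00 − 4.66 = 9.34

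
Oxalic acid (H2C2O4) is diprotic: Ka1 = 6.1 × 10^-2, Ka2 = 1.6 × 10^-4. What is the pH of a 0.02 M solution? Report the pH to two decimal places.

pH = 1.80

Since Ka1 ≫ Ka2, the first ionization dominates [H+].
Ka1 = x²/(0.02 − x) = 6.1 × 10^-2
Solving the quadratic: x = (−Ka1 + √(Ka1² + 4·Ka1·C₀))/2 = 1.59 × 10^-2 M
pH = −log(1.59 × 10^-2) = 1.80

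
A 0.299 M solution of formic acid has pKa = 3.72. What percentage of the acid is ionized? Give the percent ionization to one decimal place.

2.5%

HCOOH ⇌ HCOO- + H+; let x = [H+] at equilibrium.
Ka = 10^(−3.72) = 1.91 × 10^-4
x ≈ √(Ka·C₀) = √(1.91 × 10^-4 × 0.299) = 7.56 × 10^-3 M
% ionization = x/C₀ × 100% = 7.56 × 10^-3/0.299 × 100% = 2.5%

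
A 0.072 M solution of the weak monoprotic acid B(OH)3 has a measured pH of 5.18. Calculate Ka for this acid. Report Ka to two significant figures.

[H+] = 10^(-5.18) = 6.61 × 10^-6 M
At equilibrium [HA] = 0.072 − 6.61 × 10^-6 = 7.20 × 10^-2 M
Ka = [H+][A-]/[HA] = (6.61 × 10^-6)² / 7.20 × 10^-2 = 6.1 × 10^-10

Ka = 6.1 × 10^-10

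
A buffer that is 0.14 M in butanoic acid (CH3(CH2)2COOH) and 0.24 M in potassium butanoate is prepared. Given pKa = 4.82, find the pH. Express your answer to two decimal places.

Using pH = pKa + log([base]/[acid]) with [base]/[acid] = 0.24/0.14:
pH = 4.82 + (+0.234) = 5.05

pH = 5.05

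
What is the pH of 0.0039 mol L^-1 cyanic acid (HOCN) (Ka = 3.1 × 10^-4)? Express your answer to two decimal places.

pH = 3.02

HOCN ⇌ OCN- + H+
Ka = [H+]²/(0.0039 − [H+]) = 3.1 × 10^-4
[H+] is not negligible relative to C₀; solve [H+]² + 0.00031·[H+] − 1.21e-06 = 0.
[H+] = [−0.00031 + √(0.00031² + 4.84e-06)]/2 = 9.55 × 10^-4 M
pH = −log[H+] = −log(9.55 × 10^-4) = 3.02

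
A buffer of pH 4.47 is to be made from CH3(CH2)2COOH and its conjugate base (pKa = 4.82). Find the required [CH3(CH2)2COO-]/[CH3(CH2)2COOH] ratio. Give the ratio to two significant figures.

ratio = 0.45

pH = pKa + log(r) ⇒ log(r) = 4.47 − 4.82 = -0.35
r = [CH3(CH2)2COO-]/[CH3(CH2)2COOH] = 10^(-0.35) = 0.447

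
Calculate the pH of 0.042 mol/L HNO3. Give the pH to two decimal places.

pH = 1.38

HNO3 is a strong acid and dissociates completely, so [H+] = 0.042 M.
pH = -log(0.042) = 1.38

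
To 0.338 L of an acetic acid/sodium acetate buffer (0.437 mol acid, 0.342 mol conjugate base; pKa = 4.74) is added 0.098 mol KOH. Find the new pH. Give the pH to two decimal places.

After neutralization: n(CH3COOH) = 0.339 mol, n(CH3COO-) = 0.44 mol.
pH = pKa + log([A⁻]/[HA]) = 4.74 + log(0.44/0.339) = 4.74 +0.113

pH = 4.85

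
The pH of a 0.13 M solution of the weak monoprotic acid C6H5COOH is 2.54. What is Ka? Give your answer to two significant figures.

[H+] = 10^(-2.54) = 2.88 × 10^-3 M
At equilibrium [HA] = 0.13 − 2.88 × 10^-3 = 1.27 × 10^-1 M
Ka = [H+][A-]/[HA] = (2.88 × 10^-3)² / 1.27 × 10^-1 = 6.5 × 10^-5

Ka = 6.5 × 10^-5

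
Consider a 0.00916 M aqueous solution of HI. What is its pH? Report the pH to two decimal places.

pH = 2.04

HI is a strong acid and dissociates completely, so [H+] = 0.00916 M.
pH = -log(0.00916) = 2.04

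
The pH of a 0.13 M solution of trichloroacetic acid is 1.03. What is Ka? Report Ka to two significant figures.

[H+] = 10^(-1.03) = 9.33 × 10^-2 M
At equilibrium [HA] = 0.13 − 9.33 × 10^-2 = 3.67 × 10^-2 M
Ka = [H+][A-]/[HA] = (9.33 × 10^-2)² / 3.67 × 10^-2 = 2.4 × 10^-1

Ka = 2.4 × 10^-1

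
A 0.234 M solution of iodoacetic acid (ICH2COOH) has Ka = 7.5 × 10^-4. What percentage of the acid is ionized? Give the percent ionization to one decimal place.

5.5%

ICH2COOH ⇌ ICH2COO- + H+; let x = [H+] at equilibrium.
Solve x² + 0.00075x − 0.000176 = 0 → x = 1.29 × 10^-2 M
Fraction ionized = 1.29 × 10^-2 / 0.234 = 0.0551 → 5.5%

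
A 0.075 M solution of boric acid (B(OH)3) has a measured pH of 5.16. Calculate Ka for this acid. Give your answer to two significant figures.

Ka = 6.4 × 10^-10

[H+] = 10^(-5.16) = 6.92 × 10^-6 M
At equilibrium [HA] = 0.075 − 6.92 × 10^-6 = 7.50 × 10^-2 M
Ka = [H+][A-]/[HA] = (6.92 × 10^-6)² / 7.50 × 10^-2 = 6.4 × 10^-10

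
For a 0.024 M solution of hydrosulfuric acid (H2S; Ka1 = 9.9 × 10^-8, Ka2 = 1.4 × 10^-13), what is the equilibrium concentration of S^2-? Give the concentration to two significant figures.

First ionization gives [H+] ≈ [HS-] = 4.87 × 10^-5 M.
Second step: Ka2 = [H+][S^2-]/[HS-] ≈ [S^2-] (since [H+] ≈ [HS-]).
So [S^2-] ≈ Ka2.

1.4 × 10^-13 M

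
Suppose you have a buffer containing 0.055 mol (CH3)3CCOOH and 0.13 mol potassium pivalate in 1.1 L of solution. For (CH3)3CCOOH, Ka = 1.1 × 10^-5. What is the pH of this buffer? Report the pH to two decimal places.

pKa = −log(1.1 × 10^-5) = 4.959
Using pH = pKa + log([base]/[acid]) with [base]/[acid] = 0.13/0.055:
pH = 4.959 + (+0.374) = 5.33

pH = 5.33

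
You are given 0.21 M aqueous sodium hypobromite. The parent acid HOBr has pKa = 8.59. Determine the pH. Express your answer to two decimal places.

OBr- is the conjugate base of the weak acid HOBr.
Ka = 10^(−8.59) = 2.57 × 10^-9
Kb = Kw/Ka = 1.0×10^-14 / 2.57 × 10^-9 = 3.89 × 10^-6
Kb = [OH-]²/(0.21 − [OH-]) = 3.89 × 10^-6
Assume [OH-] ≪ 0.21: [OH-] ≈ √(3.89 × 10^-6 × 0.21) = 9.04 × 10^-4 M
pOH = −log(9.04 × 10^-4) = 3.04; pH = 14.00 − 3.04 = 10.96

pH = 10.96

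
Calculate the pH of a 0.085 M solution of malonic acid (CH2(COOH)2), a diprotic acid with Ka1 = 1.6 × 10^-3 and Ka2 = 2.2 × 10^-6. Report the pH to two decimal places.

Since Ka1 ≫ Ka2, the first ionization dominates [H+].
Ka1 = x²/(0.085 − x) = 1.6 × 10^-3
Solving the quadratic: x = (−Ka1 + √(Ka1² + 4·Ka1·C₀))/2 = 1.09 × 10^-2 M
pH = −log(1.09 × 10^-2) = 1.96

pH = 1.96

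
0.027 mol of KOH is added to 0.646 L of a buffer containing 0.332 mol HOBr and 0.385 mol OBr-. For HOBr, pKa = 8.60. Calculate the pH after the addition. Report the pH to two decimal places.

pH = 8.73

After neutralization: n(HOBr) = 0.305 mol, n(OBr-) = 0.412 mol.
Henderson–Hasselbalch with mole ratio 0.412/0.305: pH = 8.60 + (+0.131)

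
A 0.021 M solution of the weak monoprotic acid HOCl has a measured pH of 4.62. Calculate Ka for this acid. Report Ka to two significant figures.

[H+] = 10^(-4.62) = 2.40 × 10^-5 M
At equilibrium [HA] = 0.021 − 2.40 × 10^-5 = 2.10 × 10^-2 M
Ka = [H+][A-]/[HA] = (2.40 × 10^-5)² / 2.10 × 10^-2 = 2.7 × 10^-8

Ka = 2.7 × 10^-8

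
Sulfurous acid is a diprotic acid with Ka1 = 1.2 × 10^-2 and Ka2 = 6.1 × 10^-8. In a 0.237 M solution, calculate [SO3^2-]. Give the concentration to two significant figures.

6.1 × 10^-8 M

First ionization gives [H+] ≈ [HSO3-] = 4.77 × 10^-2 M.
Second step: Ka2 = [H+][SO3^2-]/[HSO3-] ≈ [SO3^2-] (since [H+] ≈ [HSO3-]).
So [SO3^2-] ≈ Ka2.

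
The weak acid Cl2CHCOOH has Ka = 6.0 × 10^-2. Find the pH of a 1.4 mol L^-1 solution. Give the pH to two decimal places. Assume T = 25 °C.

pH = 0.58

Cl2CHCOOH ⇌ Cl2CHCOO- + H+
Let x = [H+] at equilibrium. Ka = x²/(1.4 − x).
The 5% rule fails; solving x² + Ka·x − Ka·C₀ = 0 exactly:
x = (−Ka + √(Ka² + 4·Ka·C₀))/2 = 2.61 × 10^-1 M
pH = −log[H+] = −log(2.61 × 10^-1) = 0.58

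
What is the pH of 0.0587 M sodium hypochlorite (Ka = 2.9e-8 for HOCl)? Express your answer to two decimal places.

pH = 10.15

OCl- is the conjugate base of the weak acid HOCl.
Kb = Kw/Ka = 1.0×10^-14 / 2.9 × 10^-8 = 3.45 × 10^-7
Kb = x²/(0.0587 − x) = 3.45 × 10^-7
Assume x ≪ 0.0587: x ≈ √(3.45 × 10^-7 × 0.0587) = 1.42 × 10^-4 M
pOH = 3.85, so pH = 14.00 − pOH = 10.15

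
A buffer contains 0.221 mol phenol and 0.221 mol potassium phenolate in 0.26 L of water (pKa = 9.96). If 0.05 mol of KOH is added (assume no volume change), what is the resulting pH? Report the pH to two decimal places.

After neutralization: n(C6H5OH) = 0.171 mol, n(C6H5O-) = 0.271 mol.
Henderson–Hasselbalch with mole ratio 0.271/0.171: pH = 9.96 + (+0.200)

pH = 10.16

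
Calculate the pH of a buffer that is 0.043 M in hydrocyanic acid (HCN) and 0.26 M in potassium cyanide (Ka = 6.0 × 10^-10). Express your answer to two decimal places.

pH = 10.00

pKa = −log(6.0 × 10^-10) = 9.222
Using pH = pKa + log([base]/[acid]) with [base]/[acid] = 0.26/0.043:
pH = 9.222 + (+0.782) = 10.00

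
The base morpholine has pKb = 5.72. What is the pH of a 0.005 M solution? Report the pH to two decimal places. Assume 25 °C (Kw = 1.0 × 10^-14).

C4H8ONH + H2O ⇌ C4H8ONH2+ + OH-
Kb = 10^(−5.72) = 1.91 × 10^-6
Kb = [OH-]²/(0.005 − [OH-]) = 1.91 × 10^-6
Since Kb ≪ C₀, [OH-] ≈ √(Kb·C₀) = 9.77 × 10^-5 M.
pOH = −log(9.77 × 10^-5) = 4.01; pH = 14.00 − 4.01 = 9.99

pH = 9.99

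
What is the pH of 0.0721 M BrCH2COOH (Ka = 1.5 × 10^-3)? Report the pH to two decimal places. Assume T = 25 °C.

pH = 2.01

BrCH2COOH ⇌ BrCH2COO- + H+
Ka = [H+]²/(0.0721 − [H+]) = 1.5 × 10^-3
Here C₀/Ka ≈ 48.1, so the small-[H+] approximation fails. Use the quadratic:
[H+] = (−Ka + √(Ka² + 4·Ka·C₀))/2 = 9.68 × 10^-3 M
pH = −log[H+] = −log(9.68 × 10^-3) = 2.01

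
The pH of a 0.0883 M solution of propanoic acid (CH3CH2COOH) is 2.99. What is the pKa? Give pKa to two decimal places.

pKa = 4.92

[H+] = 10^(-2.99) = 1.02 × 10^-3 M
At equilibrium [HA] = 0.0883 − 1.02 × 10^-3 = 8.73 × 10^-2 M
Ka = [H+][A-]/[HA] = (1.02 × 10^-3)² / 8.73 × 10^-2 = 1.19 × 10^-5
pKa = -log(1.19 × 10^-5) = 4.92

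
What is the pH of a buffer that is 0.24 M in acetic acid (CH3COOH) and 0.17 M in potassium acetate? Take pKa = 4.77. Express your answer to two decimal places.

pH = 4.62

Using pH = pKa + log([base]/[acid]) with [base]/[acid] = 0.17/0.24:
pH = 4.77 + (-0.150) = 4.62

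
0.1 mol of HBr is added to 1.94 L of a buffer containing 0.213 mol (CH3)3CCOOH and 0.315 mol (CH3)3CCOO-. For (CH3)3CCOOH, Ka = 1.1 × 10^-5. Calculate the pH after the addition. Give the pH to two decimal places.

Added H+ converts (CH3)3CCOO- to (CH3)3CCOOH: (CH3)3CCOOH → 0.313 mol, (CH3)3CCOO- → 0.215 mol.
pKa = −log(1.1 × 10^-5) = 4.959
pH = pKa + log([A⁻]/[HA]) = 4.959 + log(0.215/0.313) = 4.959 -0.163

pH = 4.80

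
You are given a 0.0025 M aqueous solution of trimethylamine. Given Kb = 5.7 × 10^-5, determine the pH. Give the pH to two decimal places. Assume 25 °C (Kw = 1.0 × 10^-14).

(CH3)3N + H2O ⇌ (CH3)3NH+ + OH-
From the ICE table, Kb = [OH-]²/(0.0025 − [OH-]) = 5.7 × 10^-5.
The 5% rule fails; solving [OH-]² + Kb·[OH-] − Kb·C₀ = 0 exactly:
[OH-] = [−5.7e-05 + √(5.7e-05² + 5.7e-07)]/2 = 3.50 × 10^-4 M
pOH = −log(3.50 × 10^-4) = 3.46; pH = 14.00 − 3.46 = 10.54

pH = 10.54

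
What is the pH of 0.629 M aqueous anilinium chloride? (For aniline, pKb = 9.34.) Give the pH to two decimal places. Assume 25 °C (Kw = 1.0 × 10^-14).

pH = 2.43

C6H5NH3+ is the conjugate acid of the weak base C6H5NH2.
Kb = 10^(−9.34) = 4.57 × 10^-10
Ka = Kw/Kb = 1.0×10^-14 / 4.57 × 10^-10 = 2.19 × 10^-5
From the ICE table, Ka = [H+]²/(0.629 − [H+]) = 2.19 × 10^-5.
Since Ka ≪ C₀, [H+] ≈ √(Ka·C₀) = 3.71 × 10^-3 M.
Check: 0.59% ionized — well under 5%, approximation valid.
pH = −log(3.71 × 10^-3) = 2.43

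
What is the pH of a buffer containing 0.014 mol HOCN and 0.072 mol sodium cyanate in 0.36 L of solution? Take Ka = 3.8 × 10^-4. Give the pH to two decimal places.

pH = 4.13

pKa = −log(3.8 × 10^-4) = 3.420
Using pH = pKa + log([base]/[acid]) with [base]/[acid] = 0.072/0.014:
pH = 3.420 + (+0.711) = 4.13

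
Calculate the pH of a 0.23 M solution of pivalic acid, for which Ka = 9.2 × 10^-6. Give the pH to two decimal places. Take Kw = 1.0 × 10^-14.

pH = 2.84

(CH3)3CCOOH ⇌ (CH3)3CCOO- + H+
From the ICE table, Ka = [H+]²/(0.23 − [H+]) = 9.2 × 10^-6.
Neglecting [H+] in the denominator: [H+] = √(9.2 × 10^-6 × 0.23) = 1.45 × 10^-3 M
pH = −log[H+] = −log(1.45 × 10^-3) = 2.84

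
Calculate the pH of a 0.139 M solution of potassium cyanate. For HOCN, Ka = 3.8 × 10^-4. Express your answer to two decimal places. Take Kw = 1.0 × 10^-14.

pH = 8.28

OCN- is the conjugate base of the weak acid HOCN.
Kb = Kw/Ka = 1.0×10^-14 / 3.8 × 10^-4 = 2.63 × 10^-11
Kb = [OH-]²/(0.139 − [OH-]) = 2.63 × 10^-11
Assume [OH-] ≪ 0.139: [OH-] ≈ √(2.63 × 10^-11 × 0.139) = 1.91 × 10^-6 M
pOH = −log(1.91 × 10^-6) = 5.72; pH = 14.00 − 5.72 = 8.28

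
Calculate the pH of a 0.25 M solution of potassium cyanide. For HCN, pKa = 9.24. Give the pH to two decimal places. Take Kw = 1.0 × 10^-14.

CN- is the conjugate base of the weak acid HCN.
Ka = 10^(−9.24) = 5.75 × 10^-10
Kb = Kw/Ka = 1.0×10^-14 / 5.75 × 10^-10 = 1.74 × 10^-5
From the ICE table, Kb = [OH-]²/(0.25 − [OH-]) = 1.74 × 10^-5.
Since Kb ≪ C₀, [OH-] ≈ √(Kb·C₀) = 2.09 × 10^-3 M.
pOH = −log(2.09 × 10^-3) = 2.68; pH = 14.00 − 2.68 = 11.32

pH = 11.32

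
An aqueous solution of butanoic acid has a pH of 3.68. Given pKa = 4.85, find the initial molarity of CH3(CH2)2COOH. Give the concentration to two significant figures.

[H+] = 10^(-3.68) = 2.09 × 10^-4 M = x
Ka = 10^(−4.85) = 1.41 × 10^-5
Ka = x²/(C₀ − x) ⇒ C₀ = x + x²/Ka
C₀ = 2.09 × 10^-4 + (2.09 × 10^-4)²/(1.41 × 10^-5) = 3.31 × 10^-3 M

C₀ = 3.3 × 10^-3 M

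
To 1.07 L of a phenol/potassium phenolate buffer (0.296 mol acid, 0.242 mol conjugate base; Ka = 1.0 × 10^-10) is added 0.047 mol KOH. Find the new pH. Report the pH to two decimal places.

pH = 10.06

OH- converts C6H5OH to C6H5O-: C6H5OH → 0.249 mol, C6H5O- → 0.289 mol.
pKa = −log(1.0 × 10^-10) = 10.000
pH = pKa + log([A⁻]/[HA]) = 10.000 + log(0.289/0.249) = 10.000 +0.065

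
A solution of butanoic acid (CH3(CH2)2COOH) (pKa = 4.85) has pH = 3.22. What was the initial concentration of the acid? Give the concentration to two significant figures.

C₀ = 2.6 × 10^-2 M

[H+] = 10^(-3.22) = 6.03 × 10^-4 M = x
Ka = 10^(−4.85) = 1.41 × 10^-5
Ka = x²/(C₀ − x) ⇒ C₀ = x + x²/Ka
C₀ = 6.03 × 10^-4 + (6.03 × 10^-4)²/(1.41 × 10^-5) = 2.64 × 10^-2 M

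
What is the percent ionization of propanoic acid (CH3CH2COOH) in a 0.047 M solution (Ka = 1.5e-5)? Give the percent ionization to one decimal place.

1.8%

CH3CH2COOH ⇌ CH3CH2COO- + H+; let x = [H+] at equilibrium.
x ≈ √(Ka·C₀) = √(1.5 × 10^-5 × 0.047) = 8.40 × 10^-4 M
% ionization = x/C₀ × 100% = 8.40 × 10^-4/0.047 × 100% = 1.8%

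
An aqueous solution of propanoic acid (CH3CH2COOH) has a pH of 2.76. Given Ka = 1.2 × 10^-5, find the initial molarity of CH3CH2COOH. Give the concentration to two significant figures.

[H+] = 10^(-2.76) = 1.74 × 10^-3 M = x
Ka = x²/(C₀ − x) ⇒ C₀ = x + x²/Ka
C₀ = 1.74 × 10^-3 + (1.74 × 10^-3)²/(1.2 × 10^-5) = 2.54 × 10^-1 M

C₀ = 2.5 × 10^-1 M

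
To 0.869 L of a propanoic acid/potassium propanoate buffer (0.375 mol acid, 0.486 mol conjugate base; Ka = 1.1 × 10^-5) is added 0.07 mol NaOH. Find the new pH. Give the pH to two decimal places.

After neutralization: n(CH3CH2COOH) = 0.305 mol, n(CH3CH2COO-) = 0.556 mol.
pKa = −log(1.1 × 10^-5) = 4.959
pH = pKa + log([A⁻]/[HA]) = 4.959 + log(0.556/0.305) = 4.959 +0.261

pH = 5.22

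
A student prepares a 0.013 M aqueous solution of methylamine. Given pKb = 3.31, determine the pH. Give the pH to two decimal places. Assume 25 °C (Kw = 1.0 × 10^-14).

CH3NH2 + H2O ⇌ CH3NH3+ + OH-
Kb = 10^(−3.31) = 4.90 × 10^-4
From the ICE table, Kb = [OH-]²/(0.013 − [OH-]) = 4.90 × 10^-4.
Here C₀/Kb ≈ 26.5, so the small-[OH-] approximation fails. Use the quadratic:
[OH-] = (−Kb + √(Kb² + 4·Kb·C₀))/2 = 2.29 × 10^-3 M
pOH = 2.64, so pH = 14.00 − pOH = 11.36

pH = 11.36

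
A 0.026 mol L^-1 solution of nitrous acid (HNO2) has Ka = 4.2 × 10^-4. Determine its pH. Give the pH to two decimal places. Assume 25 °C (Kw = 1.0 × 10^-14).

pH = 2.51

HNO2 ⇌ NO2- + H+
Ka = x²/(0.026 − x) = 4.2 × 10^-4
x is not negligible relative to C₀; solve x² + 0.00042·x − 1.09e-05 = 0.
x = [−0.00042 + √(0.00042² + 4.37e-05)]/2 = 3.10 × 10^-3 M
pH = −log(3.10 × 10^-3) = 2.51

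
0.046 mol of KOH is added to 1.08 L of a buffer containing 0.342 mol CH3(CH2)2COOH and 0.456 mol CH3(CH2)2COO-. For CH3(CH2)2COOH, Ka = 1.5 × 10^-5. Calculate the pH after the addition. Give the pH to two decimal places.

pH = 5.05

After neutralization: n(CH3(CH2)2COOH) = 0.296 mol, n(CH3(CH2)2COO-) = 0.502 mol.
pKa = −log(1.5 × 10^-5) = 4.824
Henderson–Hasselbalch with mole ratio 0.502/0.296: pH = 4.824 + (+0.229)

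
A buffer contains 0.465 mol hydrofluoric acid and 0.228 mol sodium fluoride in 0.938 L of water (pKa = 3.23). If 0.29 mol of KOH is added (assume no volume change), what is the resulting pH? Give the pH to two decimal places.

pH = 3.70

OH- converts HF to F-: HF → 0.175 mol, F- → 0.518 mol.
pH = pKa + log(n_F-/n_HF) = 3.23 + log(0.518/0.175) = 3.23 + (+0.471)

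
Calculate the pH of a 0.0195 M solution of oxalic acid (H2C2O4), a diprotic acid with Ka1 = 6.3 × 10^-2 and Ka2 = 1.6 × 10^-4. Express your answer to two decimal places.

pH = 1.81

Since Ka1 ≫ Ka2, the first ionization dominates [H+].
Ka1 = x²/(0.0195 − x) = 6.3 × 10^-2
Solving the quadratic: x = (−Ka1 + √(Ka1² + 4·Ka1·C₀))/2 = 1.56 × 10^-2 M
pH = −log(1.56 × 10^-2) = 1.81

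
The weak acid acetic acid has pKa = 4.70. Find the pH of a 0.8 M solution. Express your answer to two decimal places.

pH = 2.40

CH3COOH ⇌ CH3COO- + H+
Ka = 10^(−4.70) = 2.00 × 10^-5
From the ICE table, Ka = [H+]²/(0.8 − [H+]) = 2.00 × 10^-5.
Since Ka ≪ C₀, [H+] ≈ √(Ka·C₀) = 4.00 × 10^-3 M.
pH = −log[H+] = −log(4.00 × 10^-3) = 2.40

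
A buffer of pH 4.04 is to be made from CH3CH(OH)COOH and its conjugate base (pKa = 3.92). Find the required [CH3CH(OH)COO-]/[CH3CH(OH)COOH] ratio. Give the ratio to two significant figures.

ratio = 1.3

pH = pKa + log(r) ⇒ log(r) = 4.04 − 3.92 = +0.12
r = [CH3CH(OH)COO-]/[CH3CH(OH)COOH] = 10^(+0.12) = 1.32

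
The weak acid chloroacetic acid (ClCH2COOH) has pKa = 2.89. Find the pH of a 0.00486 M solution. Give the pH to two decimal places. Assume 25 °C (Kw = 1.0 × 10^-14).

pH = 2.71

ClCH2COOH ⇌ ClCH2COO- + H+
Ka = 10^(−2.89) = 1.29 × 10^-3
Let x = [H+] at equilibrium. Ka = x²/(0.00486 − x).
Here C₀/Ka ≈ 3.77, so the small-x approximation fails. Use the quadratic:
x = (−Ka + √(Ka² + 4·Ka·C₀))/2 = 1.94 × 10^-3 M
pH = −log(1.94 × 10^-3) = 2.71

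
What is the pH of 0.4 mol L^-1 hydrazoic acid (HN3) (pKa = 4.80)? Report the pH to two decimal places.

HN3 ⇌ N3- + H+
Ka = 10^(−4.80) = 1.58 × 10^-5
Ka = [H+]²/(0.4 − [H+]) = 1.58 × 10^-5
Since Ka ≪ C₀, [H+] ≈ √(Ka·C₀) = 2.51 × 10^-3 M.
pH = −log(2.51 × 10^-3) = 2.60

pH = 2.60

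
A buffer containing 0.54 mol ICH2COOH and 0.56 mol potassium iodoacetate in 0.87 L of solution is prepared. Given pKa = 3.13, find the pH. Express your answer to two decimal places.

pH = 3.15

pH = pKa + log([A⁻]/[HA]) = 3.13 + log(0.56/0.54)
pH = 3.13 + (+0.016) = 3.15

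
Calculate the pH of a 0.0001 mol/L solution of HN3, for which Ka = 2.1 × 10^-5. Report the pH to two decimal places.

pH = 4.44

HN3 ⇌ N3- + H+
Let x = [H+] at equilibrium. Ka = x²/(0.0001 − x).
Here C₀/Ka ≈ 4.76, so the small-x approximation fails. Use the quadratic:
x = [−2.1e-05 + √(2.1e-05² + 8.4e-09)]/2 = 3.65 × 10^-5 M
pH = −log(3.65 × 10^-5) = 4.44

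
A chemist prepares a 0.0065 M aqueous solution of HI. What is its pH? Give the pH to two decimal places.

HI is a strong acid and dissociates completely, so [H+] = 0.0065 M.
pH = -log(0.0065) = 2.19

pH = 2.19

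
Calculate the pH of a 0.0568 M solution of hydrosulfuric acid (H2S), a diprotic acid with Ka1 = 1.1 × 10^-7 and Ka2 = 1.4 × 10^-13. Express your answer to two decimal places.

pH = 4.10

Ka1 ≫ Ka2, so treat the first dissociation as the only significant source of H+.
Ka1 = x²/(0.0568 − x) = 1.1 × 10^-7
x ≈ √(1.1 × 10^-7 × 0.0568) = 7.90 × 10^-5 M
pH = −log(7.90 × 10^-5) = 4.10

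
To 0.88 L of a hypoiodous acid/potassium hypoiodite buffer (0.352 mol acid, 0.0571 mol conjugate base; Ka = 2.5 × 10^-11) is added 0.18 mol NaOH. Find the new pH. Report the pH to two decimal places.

pH = 10.74

OH- converts HOI to OI-: HOI → 0.172 mol, OI- → 0.237 mol.
pKa = −log(2.5 × 10^-11) = 10.602
pH = pKa + log([A⁻]/[HA]) = 10.602 + log(0.237/0.172) = 10.602 +0.139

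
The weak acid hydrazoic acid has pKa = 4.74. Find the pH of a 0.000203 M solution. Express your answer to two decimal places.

HN3 ⇌ N3- + H+
Ka = 10^(−4.74) = 1.82 × 10^-5
Let x = [H+] at equilibrium. Ka = x²/(0.000203 − x).
The 5% rule fails; solving x² + Ka·x − Ka·C₀ = 0 exactly:
x = [−1.82e-05 + √(1.82e-05² + 1.48e-08)]/2 = 5.24 × 10^-5 M
pH = −log[H+] = −log(5.24 × 10^-5) = 4.28

pH = 4.28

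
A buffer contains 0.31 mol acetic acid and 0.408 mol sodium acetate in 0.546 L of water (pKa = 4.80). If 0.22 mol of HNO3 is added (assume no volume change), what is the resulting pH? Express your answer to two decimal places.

After neutralization: n(CH3COOH) = 0.53 mol, n(CH3COO-) = 0.188 mol.
pH = pKa + log(n_CH3COO-/n_CH3COOH) = 4.80 + log(0.188/0.53) = 4.80 + (-0.450)

pH = 4.35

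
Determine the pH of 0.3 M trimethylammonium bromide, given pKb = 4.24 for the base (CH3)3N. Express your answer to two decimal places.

pH = 5.14

(CH3)3NH+ is the conjugate acid of the weak base (CH3)3N.
Kb = 10^(−4.24) = 5.75 × 10^-5
Ka = Kw/Kb = 1.0×10^-14 / 5.75 × 10^-5 = 1.74 × 10^-10
From the ICE table, Ka = x²/(0.3 − x) = 1.74 × 10^-10.
Assume x ≪ 0.3: x ≈ √(1.74 × 10^-10 × 0.3) = 7.22 × 10^-6 M
(x/C₀ = 0.0024% < 5%, so the approximation holds.)
pH = −log[H+] = −log(7.22 × 10^-6) = 5.14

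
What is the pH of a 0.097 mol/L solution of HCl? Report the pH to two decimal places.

pH = 1.01

HCl is a strong acid and dissociates completely, so [H+] = 0.097 M.
pH = -log(0.097) = 1.01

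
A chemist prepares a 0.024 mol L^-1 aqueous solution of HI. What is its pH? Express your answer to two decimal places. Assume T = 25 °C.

pH = 1.62

HI is a strong acid and dissociates completely, so [H+] = 0.024 M.
pH = -log(0.024) = 1.62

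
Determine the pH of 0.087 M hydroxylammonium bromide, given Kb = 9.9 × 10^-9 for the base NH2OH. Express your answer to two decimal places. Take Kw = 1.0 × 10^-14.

pH = 3.53

NH3OH+ is the conjugate acid of the weak base NH2OH.
Ka = Kw/Kb = 1.0×10^-14 / 9.9 × 10^-9 = 1.01 × 10^-6
Let x = [H+] at equilibrium. Ka = x²/(0.087 − x).
Neglecting x in the denominator: x = √(1.01 × 10^-6 × 0.087) = 2.96 × 10^-4 M
Check: 0.34% ionized — well under 5%, approximation valid.
pH = −log[H+] = −log(2.96 × 10^-4) = 3.53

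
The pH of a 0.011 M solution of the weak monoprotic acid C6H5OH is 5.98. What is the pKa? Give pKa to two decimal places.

[H+] = 10^(-5.98) = 1.05 × 10^-6 M
At equilibrium [HA] = 0.011 − 1.05 × 10^-6 = 1.10 × 10^-2 M
Ka = [H+][A-]/[HA] = (1.05 × 10^-6)² / 1.10 × 10^-2 = 1.00 × 10^-10
pKa = -log(1.00 × 10^-10) = 10.00

pKa = 10.00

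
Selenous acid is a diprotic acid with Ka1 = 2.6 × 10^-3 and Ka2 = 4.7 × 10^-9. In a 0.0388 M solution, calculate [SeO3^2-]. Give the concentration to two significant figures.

First ionization gives [H+] ≈ [HSeO3-] = 8.83 × 10^-3 M.
Second step: Ka2 = [H+][SeO3^2-]/[HSeO3-] ≈ [SeO3^2-] (since [H+] ≈ [HSeO3-]).
So [SeO3^2-] ≈ Ka2.

4.7 × 10^-9 M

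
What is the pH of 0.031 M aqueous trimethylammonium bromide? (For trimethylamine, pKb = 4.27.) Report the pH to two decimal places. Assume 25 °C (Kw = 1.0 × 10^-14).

(CH3)3NH+ is the conjugate acid of the weak base (CH3)3N.
Kb = 10^(−4.27) = 5.37 × 10^-5
Ka = Kw/Kb = 1.0×10^-14 / 5.37 × 10^-5 = 1.86 × 10^-10
Ka = x²/(0.031 − x) = 1.86 × 10^-10
Neglecting x in the denominator: x = √(1.86 × 10^-10 × 0.031) = 2.40 × 10^-6 M
pH = −log[H+] = −log(2.40 × 10^-6) = 5.62

pH = 5.62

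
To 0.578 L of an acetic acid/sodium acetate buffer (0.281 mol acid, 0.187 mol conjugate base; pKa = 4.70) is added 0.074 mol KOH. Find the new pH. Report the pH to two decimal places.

OH- converts CH3COOH to CH3COO-: CH3COOH → 0.207 mol, CH3COO- → 0.261 mol.
pH = pKa + log([A⁻]/[HA]) = 4.70 + log(0.261/0.207) = 4.70 +0.101

pH = 4.80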